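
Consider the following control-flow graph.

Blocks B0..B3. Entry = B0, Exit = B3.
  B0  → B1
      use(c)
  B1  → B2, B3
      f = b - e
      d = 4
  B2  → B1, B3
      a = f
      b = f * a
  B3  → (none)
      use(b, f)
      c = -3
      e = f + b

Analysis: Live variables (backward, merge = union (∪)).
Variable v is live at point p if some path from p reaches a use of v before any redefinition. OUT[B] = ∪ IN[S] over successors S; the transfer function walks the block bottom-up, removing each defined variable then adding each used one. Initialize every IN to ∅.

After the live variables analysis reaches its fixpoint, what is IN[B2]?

Per-block solution:
  B0:   IN={b, c, e}   OUT={b, e}
  B1:   IN={b, e}   OUT={b, e, f}
  B2:   IN={e, f}   OUT={b, e, f}
  B3:   IN={b, f}   OUT={}

Merge at B2: OUT[B2] = IN[B1] ⊔ IN[B3] = {b, e, f}
Applying B2's transfer function to that OUT value gives IN[B2] (row B2 above).

Answer: {e, f}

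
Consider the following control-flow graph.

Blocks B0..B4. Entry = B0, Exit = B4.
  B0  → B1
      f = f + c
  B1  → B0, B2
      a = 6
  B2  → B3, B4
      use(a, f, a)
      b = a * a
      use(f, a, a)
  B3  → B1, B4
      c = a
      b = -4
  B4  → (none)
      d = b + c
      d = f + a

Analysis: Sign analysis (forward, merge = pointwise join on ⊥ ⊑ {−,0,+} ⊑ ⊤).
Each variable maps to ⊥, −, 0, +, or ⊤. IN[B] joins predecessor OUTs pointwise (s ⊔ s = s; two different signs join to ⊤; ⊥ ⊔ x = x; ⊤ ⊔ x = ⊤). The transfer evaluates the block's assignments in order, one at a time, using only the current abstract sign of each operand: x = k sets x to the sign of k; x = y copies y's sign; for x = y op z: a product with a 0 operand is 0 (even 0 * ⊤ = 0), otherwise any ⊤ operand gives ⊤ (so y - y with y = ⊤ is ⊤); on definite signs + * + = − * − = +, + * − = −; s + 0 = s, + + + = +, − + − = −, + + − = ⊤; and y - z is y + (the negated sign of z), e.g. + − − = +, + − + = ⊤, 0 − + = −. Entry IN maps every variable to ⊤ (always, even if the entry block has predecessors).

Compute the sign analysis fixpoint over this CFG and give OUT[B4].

Answer: {a: +, b: ⊤, c: ⊤, d: ⊤, e: ⊤, f: ⊤}

Derivation:
Per-block solution:
  B0: | IN=(all ⊤) | OUT=(all ⊤)
  B1: | IN=(all ⊤) | OUT={a:+; rest ⊤}
  B2: | IN={a:+; rest ⊤} | OUT={a:+, b:+; rest ⊤}
  B3: | IN={a:+, b:+; rest ⊤} | OUT={a:+, b:-, c:+; rest ⊤}
  B4: | IN={a:+; rest ⊤} | OUT={a:+; rest ⊤}

Merge at B4: IN[B4] = OUT[B2] ⊔ OUT[B3] = {a: +, b: ⊤, c: ⊤, d: ⊤, e: ⊤, f: ⊤}
Applying B4's transfer function to that IN value gives OUT[B4] (row B4 above).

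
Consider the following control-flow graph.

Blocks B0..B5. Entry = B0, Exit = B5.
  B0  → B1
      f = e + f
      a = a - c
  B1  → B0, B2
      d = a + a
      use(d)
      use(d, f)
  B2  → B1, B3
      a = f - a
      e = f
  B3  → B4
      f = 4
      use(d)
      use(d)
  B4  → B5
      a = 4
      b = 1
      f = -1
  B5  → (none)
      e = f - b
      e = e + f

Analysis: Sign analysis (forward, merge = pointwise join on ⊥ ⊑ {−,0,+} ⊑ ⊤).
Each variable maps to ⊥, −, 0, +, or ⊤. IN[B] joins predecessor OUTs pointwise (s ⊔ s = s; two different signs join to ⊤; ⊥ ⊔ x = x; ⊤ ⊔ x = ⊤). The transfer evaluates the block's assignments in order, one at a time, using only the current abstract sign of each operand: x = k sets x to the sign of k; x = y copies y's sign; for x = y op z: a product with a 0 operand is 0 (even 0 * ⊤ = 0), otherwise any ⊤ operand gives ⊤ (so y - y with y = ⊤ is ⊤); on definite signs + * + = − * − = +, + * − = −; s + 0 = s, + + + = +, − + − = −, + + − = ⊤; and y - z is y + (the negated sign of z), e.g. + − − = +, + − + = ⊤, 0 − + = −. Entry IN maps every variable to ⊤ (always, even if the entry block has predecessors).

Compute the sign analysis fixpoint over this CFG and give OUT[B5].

Answer: {a: +, b: +, c: ⊤, d: ⊤, e: -, f: -}

Working:
Per-block solution:
  B0:  IN=(all ⊤)  OUT=(all ⊤)
  B1:  IN=(all ⊤)  OUT=(all ⊤)
  B2:  IN=(all ⊤)  OUT=(all ⊤)
  B3:  IN=(all ⊤)  OUT={f:+; rest ⊤}
  B4:  IN={f:+; rest ⊤}  OUT={a:+, b:+, f:-; rest ⊤}
  B5:  IN={a:+, b:+, f:-; rest ⊤}  OUT={a:+, b:+, e:-, f:-; rest ⊤}

Merge at B5: IN[B5] = OUT[B4] = {a: +, b: +, c: ⊤, d: ⊤, e: ⊤, f: -}
Applying B5's transfer function to that IN value gives OUT[B5] (row B5 above).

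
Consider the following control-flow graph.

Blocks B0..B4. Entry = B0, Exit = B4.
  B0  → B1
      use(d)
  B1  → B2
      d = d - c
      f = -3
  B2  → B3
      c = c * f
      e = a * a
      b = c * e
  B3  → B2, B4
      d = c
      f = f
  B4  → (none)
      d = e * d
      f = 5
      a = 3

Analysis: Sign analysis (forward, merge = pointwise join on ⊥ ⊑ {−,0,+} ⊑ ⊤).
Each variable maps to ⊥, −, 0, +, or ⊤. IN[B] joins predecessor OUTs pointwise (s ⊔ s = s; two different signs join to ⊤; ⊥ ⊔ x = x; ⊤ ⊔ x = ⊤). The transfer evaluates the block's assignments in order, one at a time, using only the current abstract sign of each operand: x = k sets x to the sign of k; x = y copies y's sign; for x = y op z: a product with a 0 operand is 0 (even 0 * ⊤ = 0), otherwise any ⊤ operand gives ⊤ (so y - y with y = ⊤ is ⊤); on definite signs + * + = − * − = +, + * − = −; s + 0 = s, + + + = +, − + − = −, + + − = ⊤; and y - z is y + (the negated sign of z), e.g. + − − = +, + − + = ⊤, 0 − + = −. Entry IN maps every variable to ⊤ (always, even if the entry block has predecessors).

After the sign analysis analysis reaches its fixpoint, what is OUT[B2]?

Per-block solution:
  B0:   IN=(all ⊤)   OUT=(all ⊤)
  B1:   IN=(all ⊤)   OUT={f:-; rest ⊤}
  B2:   IN={f:-; rest ⊤}   OUT={f:-; rest ⊤}
  B3:   IN={f:-; rest ⊤}   OUT={f:-; rest ⊤}
  B4:   IN={f:-; rest ⊤}   OUT={a:+, f:+; rest ⊤}

Merge at B2: IN[B2] = OUT[B1] ⊔ OUT[B3] = {a: ⊤, b: ⊤, c: ⊤, d: ⊤, e: ⊤, f: -}
Applying B2's transfer function to that IN value gives OUT[B2] (row B2 above).

Answer: {a: ⊤, b: ⊤, c: ⊤, d: ⊤, e: ⊤, f: -}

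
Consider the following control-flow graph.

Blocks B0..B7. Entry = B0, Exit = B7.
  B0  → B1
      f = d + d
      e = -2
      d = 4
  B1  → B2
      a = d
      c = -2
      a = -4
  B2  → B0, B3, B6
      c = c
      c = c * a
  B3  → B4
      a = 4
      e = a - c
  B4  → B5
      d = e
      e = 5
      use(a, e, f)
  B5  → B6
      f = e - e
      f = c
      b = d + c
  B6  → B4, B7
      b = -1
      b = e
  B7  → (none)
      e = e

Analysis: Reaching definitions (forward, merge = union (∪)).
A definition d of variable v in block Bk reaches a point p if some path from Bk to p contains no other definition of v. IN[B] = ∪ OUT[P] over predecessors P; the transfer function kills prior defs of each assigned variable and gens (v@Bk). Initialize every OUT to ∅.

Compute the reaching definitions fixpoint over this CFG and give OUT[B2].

Answer: {a@B1, c@B2, d@B0, e@B0, f@B0}

Derivation:
Fixpoint table:
  B0:   IN={a@B1, c@B2, d@B0, e@B0, f@B0}   OUT={a@B1, c@B2, d@B0, e@B0, f@B0}
  B1:   IN={a@B1, c@B2, d@B0, e@B0, f@B0}   OUT={a@B1, c@B1, d@B0, e@B0, f@B0}
  B2:   IN={a@B1, c@B1, d@B0, e@B0, f@B0}   OUT={a@B1, c@B2, d@B0, e@B0, f@B0}
  B3:   IN={a@B1, c@B2, d@B0, e@B0, f@B0}   OUT={a@B3, c@B2, d@B0, e@B3, f@B0}
  B4:   IN={a@B1, a@B3, b@B6, c@B2, d@B0, d@B4, e@B0, e@B3, e@B4, f@B0, f@B5}   OUT={a@B1, a@B3, b@B6, c@B2, d@B4, e@B4, f@B0, f@B5}
  B5:   IN={a@B1, a@B3, b@B6, c@B2, d@B4, e@B4, f@B0, f@B5}   OUT={a@B1, a@B3, b@B5, c@B2, d@B4, e@B4, f@B5}
  B6:   IN={a@B1, a@B3, b@B5, c@B2, d@B0, d@B4, e@B0, e@B4, f@B0, f@B5}   OUT={a@B1, a@B3, b@B6, c@B2, d@B0, d@B4, e@B0, e@B4, f@B0, f@B5}
  B7:   IN={a@B1, a@B3, b@B6, c@B2, d@B0, d@B4, e@B0, e@B4, f@B0, f@B5}   OUT={a@B1, a@B3, b@B6, c@B2, d@B0, d@B4, e@B7, f@B0, f@B5}

Merge at B2: IN[B2] = OUT[B1] = {a@B1, c@B1, d@B0, e@B0, f@B0}
Applying B2's transfer function to that IN value gives OUT[B2] (row B2 above).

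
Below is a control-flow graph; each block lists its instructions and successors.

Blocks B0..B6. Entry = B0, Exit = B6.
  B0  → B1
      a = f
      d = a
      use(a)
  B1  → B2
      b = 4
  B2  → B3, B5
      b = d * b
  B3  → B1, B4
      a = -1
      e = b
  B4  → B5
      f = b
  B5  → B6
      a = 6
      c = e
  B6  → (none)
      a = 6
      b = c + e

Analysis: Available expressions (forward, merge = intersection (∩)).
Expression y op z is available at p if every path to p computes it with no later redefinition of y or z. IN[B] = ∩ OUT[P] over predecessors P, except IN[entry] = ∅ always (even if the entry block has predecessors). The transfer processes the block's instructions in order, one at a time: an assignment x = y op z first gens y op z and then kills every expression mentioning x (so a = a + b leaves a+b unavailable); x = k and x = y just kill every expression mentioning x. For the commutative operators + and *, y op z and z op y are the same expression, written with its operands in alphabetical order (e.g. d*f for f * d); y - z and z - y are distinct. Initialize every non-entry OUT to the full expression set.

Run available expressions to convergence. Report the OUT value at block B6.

Fixpoint table:
  B0: | IN={} | OUT={}
  B1: | IN={} | OUT={}
  B2: | IN={} | OUT={}
  B3: | IN={} | OUT={}
  B4: | IN={} | OUT={}
  B5: | IN={} | OUT={}
  B6: | IN={} | OUT={c+e}

Merge at B6: IN[B6] = OUT[B5] = {}
Applying B6's transfer function to that IN value gives OUT[B6] (row B6 above).

Answer: {c+e}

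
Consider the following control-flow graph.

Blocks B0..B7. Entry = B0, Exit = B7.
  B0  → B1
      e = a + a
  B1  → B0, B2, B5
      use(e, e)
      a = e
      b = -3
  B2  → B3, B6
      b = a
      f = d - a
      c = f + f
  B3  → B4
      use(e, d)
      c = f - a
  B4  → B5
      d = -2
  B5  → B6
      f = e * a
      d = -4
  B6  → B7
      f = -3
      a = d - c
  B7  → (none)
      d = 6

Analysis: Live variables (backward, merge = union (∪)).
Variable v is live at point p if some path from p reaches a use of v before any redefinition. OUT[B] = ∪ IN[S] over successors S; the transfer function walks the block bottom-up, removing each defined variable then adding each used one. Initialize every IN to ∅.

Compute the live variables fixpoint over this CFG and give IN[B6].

Fixpoint table:
  B0:   IN={a, c, d}   OUT={c, d, e}
  B1:   IN={c, d, e}   OUT={a, c, d, e}
  B2:   IN={a, d, e}   OUT={a, c, d, e, f}
  B3:   IN={a, d, e, f}   OUT={a, c, e}
  B4:   IN={a, c, e}   OUT={a, c, e}
  B5:   IN={a, c, e}   OUT={c, d}
  B6:   IN={c, d}   OUT={}
  B7:   IN={}   OUT={}

Merge at B6: OUT[B6] = IN[B7] = {}
Applying B6's transfer function to that OUT value gives IN[B6] (row B6 above).

Answer: {c, d}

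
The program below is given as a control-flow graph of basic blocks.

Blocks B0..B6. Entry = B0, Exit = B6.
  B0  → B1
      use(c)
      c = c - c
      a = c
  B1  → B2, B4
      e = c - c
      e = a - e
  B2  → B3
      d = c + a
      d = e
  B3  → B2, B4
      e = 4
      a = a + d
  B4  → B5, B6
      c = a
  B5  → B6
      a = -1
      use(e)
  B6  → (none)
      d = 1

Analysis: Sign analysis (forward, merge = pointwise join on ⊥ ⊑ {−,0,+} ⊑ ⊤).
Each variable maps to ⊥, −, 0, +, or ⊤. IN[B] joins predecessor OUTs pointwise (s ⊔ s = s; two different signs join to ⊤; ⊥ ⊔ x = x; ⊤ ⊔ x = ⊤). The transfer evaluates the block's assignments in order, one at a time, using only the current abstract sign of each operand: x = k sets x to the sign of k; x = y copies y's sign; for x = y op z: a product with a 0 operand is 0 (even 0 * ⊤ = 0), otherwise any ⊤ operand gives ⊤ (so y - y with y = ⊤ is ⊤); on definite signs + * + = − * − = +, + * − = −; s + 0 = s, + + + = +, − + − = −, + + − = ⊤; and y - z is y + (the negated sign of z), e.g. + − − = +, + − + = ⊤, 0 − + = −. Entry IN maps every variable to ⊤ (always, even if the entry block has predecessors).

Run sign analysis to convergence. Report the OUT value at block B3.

Per-block solution:
  B0:  IN=(all ⊤)  OUT=(all ⊤)
  B1:  IN=(all ⊤)  OUT=(all ⊤)
  B2:  IN=(all ⊤)  OUT=(all ⊤)
  B3:  IN=(all ⊤)  OUT={e:+; rest ⊤}
  B4:  IN=(all ⊤)  OUT=(all ⊤)
  B5:  IN=(all ⊤)  OUT={a:-; rest ⊤}
  B6:  IN=(all ⊤)  OUT={d:+; rest ⊤}

Merge at B3: IN[B3] = OUT[B2] = {a: ⊤, b: ⊤, c: ⊤, d: ⊤, e: ⊤, f: ⊤}
Applying B3's transfer function to that IN value gives OUT[B3] (row B3 above).

Answer: {a: ⊤, b: ⊤, c: ⊤, d: ⊤, e: +, f: ⊤}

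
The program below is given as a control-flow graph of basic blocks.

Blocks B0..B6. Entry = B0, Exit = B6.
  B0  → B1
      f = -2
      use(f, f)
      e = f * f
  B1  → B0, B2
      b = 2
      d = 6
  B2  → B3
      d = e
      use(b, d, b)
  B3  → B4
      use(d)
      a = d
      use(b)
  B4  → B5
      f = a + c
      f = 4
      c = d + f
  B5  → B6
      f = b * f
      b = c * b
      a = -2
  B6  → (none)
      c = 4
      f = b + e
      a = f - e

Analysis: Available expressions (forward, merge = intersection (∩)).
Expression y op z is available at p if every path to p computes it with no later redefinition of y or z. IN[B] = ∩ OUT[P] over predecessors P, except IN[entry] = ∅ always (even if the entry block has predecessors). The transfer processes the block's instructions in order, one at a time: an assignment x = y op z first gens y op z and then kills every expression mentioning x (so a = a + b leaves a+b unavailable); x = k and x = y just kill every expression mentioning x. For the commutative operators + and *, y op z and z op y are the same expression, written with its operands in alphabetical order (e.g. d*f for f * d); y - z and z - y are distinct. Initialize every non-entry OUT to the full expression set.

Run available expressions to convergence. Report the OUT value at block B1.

Answer: {f*f}

Working:
Converged values:
  B0:   IN={}   OUT={f*f}
  B1:   IN={f*f}   OUT={f*f}
  B2:   IN={f*f}   OUT={f*f}
  B3:   IN={f*f}   OUT={f*f}
  B4:   IN={f*f}   OUT={d+f}
  B5:   IN={d+f}   OUT={}
  B6:   IN={}   OUT={b+e, f-e}

Merge at B1: IN[B1] = OUT[B0] = {f*f}
Applying B1's transfer function to that IN value gives OUT[B1] (row B1 above).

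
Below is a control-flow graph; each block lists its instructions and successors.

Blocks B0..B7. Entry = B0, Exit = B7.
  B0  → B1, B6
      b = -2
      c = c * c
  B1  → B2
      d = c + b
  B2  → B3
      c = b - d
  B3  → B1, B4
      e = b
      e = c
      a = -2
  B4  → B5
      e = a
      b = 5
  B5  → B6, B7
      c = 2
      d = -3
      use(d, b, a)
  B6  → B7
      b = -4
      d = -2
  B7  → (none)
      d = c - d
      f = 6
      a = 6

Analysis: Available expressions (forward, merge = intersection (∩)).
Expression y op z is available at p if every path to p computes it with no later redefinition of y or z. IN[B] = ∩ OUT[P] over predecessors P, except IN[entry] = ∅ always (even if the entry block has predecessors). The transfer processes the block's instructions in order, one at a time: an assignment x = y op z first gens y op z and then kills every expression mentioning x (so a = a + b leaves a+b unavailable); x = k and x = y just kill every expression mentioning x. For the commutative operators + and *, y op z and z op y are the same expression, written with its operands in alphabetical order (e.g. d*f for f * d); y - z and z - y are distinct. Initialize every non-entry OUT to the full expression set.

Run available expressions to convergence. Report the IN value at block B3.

Answer: {b-d}

Working:
Per-block solution:
  B0: | IN={} | OUT={}
  B1: | IN={} | OUT={b+c}
  B2: | IN={b+c} | OUT={b-d}
  B3: | IN={b-d} | OUT={b-d}
  B4: | IN={b-d} | OUT={}
  B5: | IN={} | OUT={}
  B6: | IN={} | OUT={}
  B7: | IN={} | OUT={}

Merge at B3: IN[B3] = OUT[B2] = {b-d}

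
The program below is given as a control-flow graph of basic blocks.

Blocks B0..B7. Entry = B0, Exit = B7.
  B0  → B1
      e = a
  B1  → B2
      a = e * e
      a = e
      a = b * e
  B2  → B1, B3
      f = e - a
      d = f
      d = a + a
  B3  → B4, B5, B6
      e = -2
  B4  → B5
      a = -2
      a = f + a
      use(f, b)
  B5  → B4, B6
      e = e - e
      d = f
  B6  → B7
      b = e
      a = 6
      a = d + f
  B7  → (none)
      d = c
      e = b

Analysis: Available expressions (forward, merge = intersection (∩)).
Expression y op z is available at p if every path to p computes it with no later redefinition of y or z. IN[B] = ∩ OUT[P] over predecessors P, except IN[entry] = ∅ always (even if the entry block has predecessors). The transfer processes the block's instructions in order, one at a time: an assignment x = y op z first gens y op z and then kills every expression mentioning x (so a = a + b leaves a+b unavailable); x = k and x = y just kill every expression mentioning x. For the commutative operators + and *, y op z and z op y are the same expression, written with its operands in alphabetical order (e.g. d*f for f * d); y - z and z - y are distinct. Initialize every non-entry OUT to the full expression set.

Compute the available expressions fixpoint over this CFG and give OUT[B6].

Answer: {d+f}

Working:
Per-block solution:
  B0: | IN={} | OUT={}
  B1: | IN={} | OUT={b*e, e*e}
  B2: | IN={b*e, e*e} | OUT={a+a, b*e, e*e, e-a}
  B3: | IN={a+a, b*e, e*e, e-a} | OUT={a+a}
  B4: | IN={} | OUT={}
  B5: | IN={} | OUT={}
  B6: | IN={} | OUT={d+f}
  B7: | IN={d+f} | OUT={}

Merge at B6: IN[B6] = OUT[B3] ∩ OUT[B5] = {}
Applying B6's transfer function to that IN value gives OUT[B6] (row B6 above).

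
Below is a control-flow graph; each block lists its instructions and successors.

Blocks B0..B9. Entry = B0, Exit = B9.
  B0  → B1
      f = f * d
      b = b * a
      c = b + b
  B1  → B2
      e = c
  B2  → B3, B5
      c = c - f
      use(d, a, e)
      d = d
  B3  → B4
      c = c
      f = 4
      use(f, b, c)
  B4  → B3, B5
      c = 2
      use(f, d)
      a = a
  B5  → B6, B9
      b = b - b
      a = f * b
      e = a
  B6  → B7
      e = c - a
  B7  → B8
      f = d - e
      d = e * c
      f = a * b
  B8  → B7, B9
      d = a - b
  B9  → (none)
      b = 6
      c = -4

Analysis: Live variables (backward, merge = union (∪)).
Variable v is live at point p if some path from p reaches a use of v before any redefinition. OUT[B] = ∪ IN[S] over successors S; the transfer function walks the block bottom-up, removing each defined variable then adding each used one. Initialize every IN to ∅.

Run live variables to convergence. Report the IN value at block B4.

Per-block solution:
  B0: | IN={a, b, d, f} | OUT={a, b, c, d, f}
  B1: | IN={a, b, c, d, f} | OUT={a, b, c, d, e, f}
  B2: | IN={a, b, c, d, e, f} | OUT={a, b, c, d, f}
  B3: | IN={a, b, c, d} | OUT={a, b, d, f}
  B4: | IN={a, b, d, f} | OUT={a, b, c, d, f}
  B5: | IN={b, c, d, f} | OUT={a, b, c, d}
  B6: | IN={a, b, c, d} | OUT={a, b, c, d, e}
  B7: | IN={a, b, c, d, e} | OUT={a, b, c, e}
  B8: | IN={a, b, c, e} | OUT={a, b, c, d, e}
  B9: | IN={} | OUT={}

Merge at B4: OUT[B4] = IN[B3] ⊔ IN[B5] = {a, b, c, d, f}
Applying B4's transfer function to that OUT value gives IN[B4] (row B4 above).

Answer: {a, b, d, f}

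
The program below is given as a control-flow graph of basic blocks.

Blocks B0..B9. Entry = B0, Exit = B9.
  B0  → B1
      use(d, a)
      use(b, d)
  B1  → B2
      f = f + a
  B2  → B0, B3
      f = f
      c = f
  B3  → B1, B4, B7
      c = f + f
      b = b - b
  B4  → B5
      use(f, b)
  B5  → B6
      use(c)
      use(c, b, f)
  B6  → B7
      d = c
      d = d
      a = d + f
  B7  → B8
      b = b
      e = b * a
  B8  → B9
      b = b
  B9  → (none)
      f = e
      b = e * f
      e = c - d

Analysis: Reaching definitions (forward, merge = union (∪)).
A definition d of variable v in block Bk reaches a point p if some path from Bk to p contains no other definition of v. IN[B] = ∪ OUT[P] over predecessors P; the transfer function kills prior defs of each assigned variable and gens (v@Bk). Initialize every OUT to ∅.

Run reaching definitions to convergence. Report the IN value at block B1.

Answer: {b@B3, c@B2, c@B3, f@B2}

Derivation:
Per-block solution:
  B0:   IN={b@B3, c@B2, f@B2}   OUT={b@B3, c@B2, f@B2}
  B1:   IN={b@B3, c@B2, c@B3, f@B2}   OUT={b@B3, c@B2, c@B3, f@B1}
  B2:   IN={b@B3, c@B2, c@B3, f@B1}   OUT={b@B3, c@B2, f@B2}
  B3:   IN={b@B3, c@B2, f@B2}   OUT={b@B3, c@B3, f@B2}
  B4:   IN={b@B3, c@B3, f@B2}   OUT={b@B3, c@B3, f@B2}
  B5:   IN={b@B3, c@B3, f@B2}   OUT={b@B3, c@B3, f@B2}
  B6:   IN={b@B3, c@B3, f@B2}   OUT={a@B6, b@B3, c@B3, d@B6, f@B2}
  B7:   IN={a@B6, b@B3, c@B3, d@B6, f@B2}   OUT={a@B6, b@B7, c@B3, d@B6, e@B7, f@B2}
  B8:   IN={a@B6, b@B7, c@B3, d@B6, e@B7, f@B2}   OUT={a@B6, b@B8, c@B3, d@B6, e@B7, f@B2}
  B9:   IN={a@B6, b@B8, c@B3, d@B6, e@B7, f@B2}   OUT={a@B6, b@B9, c@B3, d@B6, e@B9, f@B9}

Merge at B1: IN[B1] = OUT[B0] ⊔ OUT[B3] = {b@B3, c@B2, c@B3, f@B2}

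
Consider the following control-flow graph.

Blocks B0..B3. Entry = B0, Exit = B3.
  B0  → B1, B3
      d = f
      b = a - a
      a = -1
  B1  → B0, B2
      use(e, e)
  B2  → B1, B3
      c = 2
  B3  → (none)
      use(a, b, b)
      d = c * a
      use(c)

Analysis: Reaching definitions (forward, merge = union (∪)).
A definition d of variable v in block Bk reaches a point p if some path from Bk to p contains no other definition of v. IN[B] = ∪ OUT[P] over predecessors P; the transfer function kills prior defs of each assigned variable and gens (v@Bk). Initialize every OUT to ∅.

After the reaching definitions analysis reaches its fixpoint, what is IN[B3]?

Answer: {a@B0, b@B0, c@B2, d@B0}

Working:
Converged values:
  B0:   IN={a@B0, b@B0, c@B2, d@B0}   OUT={a@B0, b@B0, c@B2, d@B0}
  B1:   IN={a@B0, b@B0, c@B2, d@B0}   OUT={a@B0, b@B0, c@B2, d@B0}
  B2:   IN={a@B0, b@B0, c@B2, d@B0}   OUT={a@B0, b@B0, c@B2, d@B0}
  B3:   IN={a@B0, b@B0, c@B2, d@B0}   OUT={a@B0, b@B0, c@B2, d@B3}

Merge at B3: IN[B3] = OUT[B0] ⊔ OUT[B2] = {a@B0, b@B0, c@B2, d@B0}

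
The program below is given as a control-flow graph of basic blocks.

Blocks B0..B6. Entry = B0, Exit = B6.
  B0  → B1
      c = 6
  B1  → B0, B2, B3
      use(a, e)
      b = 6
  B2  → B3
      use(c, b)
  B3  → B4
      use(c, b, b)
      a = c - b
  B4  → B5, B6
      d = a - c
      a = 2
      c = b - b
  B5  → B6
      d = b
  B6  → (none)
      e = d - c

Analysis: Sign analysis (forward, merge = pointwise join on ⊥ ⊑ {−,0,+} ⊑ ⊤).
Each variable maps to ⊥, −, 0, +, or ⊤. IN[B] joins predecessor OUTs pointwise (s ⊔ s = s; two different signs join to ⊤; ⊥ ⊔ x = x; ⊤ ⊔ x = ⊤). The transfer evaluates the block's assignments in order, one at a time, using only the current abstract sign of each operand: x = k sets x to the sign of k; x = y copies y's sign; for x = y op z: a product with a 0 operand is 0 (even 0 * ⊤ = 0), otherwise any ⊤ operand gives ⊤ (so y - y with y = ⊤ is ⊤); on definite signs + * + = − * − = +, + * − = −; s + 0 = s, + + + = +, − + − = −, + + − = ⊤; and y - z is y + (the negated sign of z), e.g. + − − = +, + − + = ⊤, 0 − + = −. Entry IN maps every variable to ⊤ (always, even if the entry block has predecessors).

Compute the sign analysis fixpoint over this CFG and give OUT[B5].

Answer: {a: +, b: +, c: ⊤, d: +, e: ⊤, f: ⊤}

Trace:
Converged values:
  B0:   IN=(all ⊤)   OUT={c:+; rest ⊤}
  B1:   IN={c:+; rest ⊤}   OUT={b:+, c:+; rest ⊤}
  B2:   IN={b:+, c:+; rest ⊤}   OUT={b:+, c:+; rest ⊤}
  B3:   IN={b:+, c:+; rest ⊤}   OUT={b:+, c:+; rest ⊤}
  B4:   IN={b:+, c:+; rest ⊤}   OUT={a:+, b:+; rest ⊤}
  B5:   IN={a:+, b:+; rest ⊤}   OUT={a:+, b:+, d:+; rest ⊤}
  B6:   IN={a:+, b:+; rest ⊤}   OUT={a:+, b:+; rest ⊤}

Merge at B5: IN[B5] = OUT[B4] = {a: +, b: +, c: ⊤, d: ⊤, e: ⊤, f: ⊤}
Applying B5's transfer function to that IN value gives OUT[B5] (row B5 above).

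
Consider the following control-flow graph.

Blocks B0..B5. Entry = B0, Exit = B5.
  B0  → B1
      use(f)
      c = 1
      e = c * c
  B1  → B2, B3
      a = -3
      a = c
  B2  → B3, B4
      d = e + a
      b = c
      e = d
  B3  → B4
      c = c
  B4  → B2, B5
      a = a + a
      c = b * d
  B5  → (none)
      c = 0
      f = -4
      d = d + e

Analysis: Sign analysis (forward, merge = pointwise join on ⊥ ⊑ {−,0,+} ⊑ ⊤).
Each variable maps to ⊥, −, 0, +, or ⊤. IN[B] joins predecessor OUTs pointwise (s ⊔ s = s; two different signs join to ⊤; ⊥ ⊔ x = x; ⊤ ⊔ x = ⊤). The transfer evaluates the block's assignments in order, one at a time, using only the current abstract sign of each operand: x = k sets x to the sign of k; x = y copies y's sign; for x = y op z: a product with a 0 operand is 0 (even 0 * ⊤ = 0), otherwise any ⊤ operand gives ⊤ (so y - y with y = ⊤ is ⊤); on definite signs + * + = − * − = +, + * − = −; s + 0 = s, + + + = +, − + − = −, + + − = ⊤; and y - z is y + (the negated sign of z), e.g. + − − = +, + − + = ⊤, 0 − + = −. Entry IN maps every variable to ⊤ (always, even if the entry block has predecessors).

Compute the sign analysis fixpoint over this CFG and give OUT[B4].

Answer: {a: +, b: ⊤, c: ⊤, d: ⊤, e: +, f: ⊤}

Trace:
Fixpoint table:
  B0: | IN=(all ⊤) | OUT={c:+, e:+; rest ⊤}
  B1: | IN={c:+, e:+; rest ⊤} | OUT={a:+, c:+, e:+; rest ⊤}
  B2: | IN={a:+, e:+; rest ⊤} | OUT={a:+, d:+, e:+; rest ⊤}
  B3: | IN={a:+, e:+; rest ⊤} | OUT={a:+, e:+; rest ⊤}
  B4: | IN={a:+, e:+; rest ⊤} | OUT={a:+, e:+; rest ⊤}
  B5: | IN={a:+, e:+; rest ⊤} | OUT={a:+, c:0, e:+, f:-; rest ⊤}

Merge at B4: IN[B4] = OUT[B2] ⊔ OUT[B3] = {a: +, b: ⊤, c: ⊤, d: ⊤, e: +, f: ⊤}
Applying B4's transfer function to that IN value gives OUT[B4] (row B4 above).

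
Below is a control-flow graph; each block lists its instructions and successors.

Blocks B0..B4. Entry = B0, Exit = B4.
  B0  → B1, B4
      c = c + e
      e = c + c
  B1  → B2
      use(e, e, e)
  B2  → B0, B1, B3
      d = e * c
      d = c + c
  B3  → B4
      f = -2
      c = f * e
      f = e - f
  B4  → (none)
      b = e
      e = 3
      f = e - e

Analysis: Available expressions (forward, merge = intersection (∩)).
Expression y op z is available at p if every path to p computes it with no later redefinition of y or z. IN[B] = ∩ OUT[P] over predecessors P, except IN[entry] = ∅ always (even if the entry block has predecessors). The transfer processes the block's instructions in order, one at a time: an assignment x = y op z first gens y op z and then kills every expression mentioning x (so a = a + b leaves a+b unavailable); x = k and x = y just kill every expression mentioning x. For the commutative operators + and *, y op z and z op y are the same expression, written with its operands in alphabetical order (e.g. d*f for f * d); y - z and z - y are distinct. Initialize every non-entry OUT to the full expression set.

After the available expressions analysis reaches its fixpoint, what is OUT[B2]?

Converged values:
  B0:   IN={}   OUT={c+c}
  B1:   IN={c+c}   OUT={c+c}
  B2:   IN={c+c}   OUT={c*e, c+c}
  B3:   IN={c*e, c+c}   OUT={}
  B4:   IN={}   OUT={e-e}

Merge at B2: IN[B2] = OUT[B1] = {c+c}
Applying B2's transfer function to that IN value gives OUT[B2] (row B2 above).

Answer: {c*e, c+c}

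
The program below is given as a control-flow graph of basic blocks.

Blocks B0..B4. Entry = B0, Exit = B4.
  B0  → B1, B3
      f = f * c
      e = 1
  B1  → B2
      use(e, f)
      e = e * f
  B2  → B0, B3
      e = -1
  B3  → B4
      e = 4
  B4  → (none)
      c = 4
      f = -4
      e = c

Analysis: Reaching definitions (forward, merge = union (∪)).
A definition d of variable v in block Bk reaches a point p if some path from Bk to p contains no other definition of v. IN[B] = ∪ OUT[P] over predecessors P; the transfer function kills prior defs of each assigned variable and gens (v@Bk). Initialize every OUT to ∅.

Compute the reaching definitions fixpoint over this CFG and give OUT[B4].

Converged values:
  B0:   IN={e@B2, f@B0}   OUT={e@B0, f@B0}
  B1:   IN={e@B0, f@B0}   OUT={e@B1, f@B0}
  B2:   IN={e@B1, f@B0}   OUT={e@B2, f@B0}
  B3:   IN={e@B0, e@B2, f@B0}   OUT={e@B3, f@B0}
  B4:   IN={e@B3, f@B0}   OUT={c@B4, e@B4, f@B4}

Merge at B4: IN[B4] = OUT[B3] = {e@B3, f@B0}
Applying B4's transfer function to that IN value gives OUT[B4] (row B4 above).

Answer: {c@B4, e@B4, f@B4}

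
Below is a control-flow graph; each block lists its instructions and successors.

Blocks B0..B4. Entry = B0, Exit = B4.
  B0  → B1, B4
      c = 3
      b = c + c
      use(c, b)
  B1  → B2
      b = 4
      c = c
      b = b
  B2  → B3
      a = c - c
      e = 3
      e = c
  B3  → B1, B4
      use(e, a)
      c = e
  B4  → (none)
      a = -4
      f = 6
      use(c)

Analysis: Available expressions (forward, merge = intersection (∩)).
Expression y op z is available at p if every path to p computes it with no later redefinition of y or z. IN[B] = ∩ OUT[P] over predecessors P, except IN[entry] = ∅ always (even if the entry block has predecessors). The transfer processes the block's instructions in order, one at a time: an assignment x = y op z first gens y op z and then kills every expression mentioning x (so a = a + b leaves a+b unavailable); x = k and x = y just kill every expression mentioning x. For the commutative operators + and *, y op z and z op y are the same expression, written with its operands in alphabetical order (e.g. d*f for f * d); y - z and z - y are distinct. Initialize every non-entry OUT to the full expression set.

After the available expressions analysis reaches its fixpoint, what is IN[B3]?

Converged values:
  B0:   IN={}   OUT={c+c}
  B1:   IN={}   OUT={}
  B2:   IN={}   OUT={c-c}
  B3:   IN={c-c}   OUT={}
  B4:   IN={}   OUT={}

Merge at B3: IN[B3] = OUT[B2] = {c-c}

Answer: {c-c}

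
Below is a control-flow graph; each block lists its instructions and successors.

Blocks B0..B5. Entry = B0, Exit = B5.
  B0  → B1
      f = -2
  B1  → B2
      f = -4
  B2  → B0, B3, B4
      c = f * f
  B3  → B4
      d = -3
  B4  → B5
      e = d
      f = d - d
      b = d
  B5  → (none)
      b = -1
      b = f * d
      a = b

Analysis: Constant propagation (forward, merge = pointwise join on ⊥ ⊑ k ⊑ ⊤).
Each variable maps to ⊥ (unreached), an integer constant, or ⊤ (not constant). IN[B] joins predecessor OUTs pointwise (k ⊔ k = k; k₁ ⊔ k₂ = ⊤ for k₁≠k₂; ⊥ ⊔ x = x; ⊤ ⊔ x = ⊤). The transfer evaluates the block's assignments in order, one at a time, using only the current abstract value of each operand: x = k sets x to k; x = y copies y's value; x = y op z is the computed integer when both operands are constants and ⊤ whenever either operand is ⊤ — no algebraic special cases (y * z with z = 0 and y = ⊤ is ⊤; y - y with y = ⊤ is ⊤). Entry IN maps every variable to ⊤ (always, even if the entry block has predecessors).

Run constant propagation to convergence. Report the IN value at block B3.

Answer: {a: ⊤, b: ⊤, c: 16, d: ⊤, e: ⊤, f: -4}

Working:
Per-block solution:
  B0: | IN=(all ⊤) | OUT={f:-2; rest ⊤}
  B1: | IN={f:-2; rest ⊤} | OUT={f:-4; rest ⊤}
  B2: | IN={f:-4; rest ⊤} | OUT={c:16, f:-4; rest ⊤}
  B3: | IN={c:16, f:-4; rest ⊤} | OUT={c:16, d:-3, f:-4; rest ⊤}
  B4: | IN={c:16, f:-4; rest ⊤} | OUT={c:16; rest ⊤}
  B5: | IN={c:16; rest ⊤} | OUT={c:16; rest ⊤}

Merge at B3: IN[B3] = OUT[B2] = {a: ⊤, b: ⊤, c: 16, d: ⊤, e: ⊤, f: -4}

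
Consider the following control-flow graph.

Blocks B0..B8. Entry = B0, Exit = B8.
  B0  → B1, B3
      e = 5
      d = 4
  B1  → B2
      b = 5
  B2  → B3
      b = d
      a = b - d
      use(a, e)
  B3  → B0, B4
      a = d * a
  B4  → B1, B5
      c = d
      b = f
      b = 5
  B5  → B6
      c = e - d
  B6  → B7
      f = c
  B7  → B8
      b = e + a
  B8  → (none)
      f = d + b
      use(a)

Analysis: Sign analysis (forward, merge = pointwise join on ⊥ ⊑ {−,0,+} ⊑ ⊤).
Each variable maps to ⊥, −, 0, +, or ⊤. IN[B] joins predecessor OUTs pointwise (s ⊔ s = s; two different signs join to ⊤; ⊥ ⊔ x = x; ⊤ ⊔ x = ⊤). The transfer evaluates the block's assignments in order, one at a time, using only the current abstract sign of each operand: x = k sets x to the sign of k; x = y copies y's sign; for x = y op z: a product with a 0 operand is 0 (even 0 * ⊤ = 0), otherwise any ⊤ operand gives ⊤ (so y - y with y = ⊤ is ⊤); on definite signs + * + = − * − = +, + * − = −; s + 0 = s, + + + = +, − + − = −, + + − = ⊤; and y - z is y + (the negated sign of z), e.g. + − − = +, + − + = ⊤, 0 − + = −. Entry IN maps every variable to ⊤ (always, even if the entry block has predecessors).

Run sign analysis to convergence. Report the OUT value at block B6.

Answer: {a: ⊤, b: +, c: ⊤, d: +, e: +, f: ⊤}

Working:
Converged values:
  B0:   IN=(all ⊤)   OUT={d:+, e:+; rest ⊤}
  B1:   IN={d:+, e:+; rest ⊤}   OUT={b:+, d:+, e:+; rest ⊤}
  B2:   IN={b:+, d:+, e:+; rest ⊤}   OUT={b:+, d:+, e:+; rest ⊤}
  B3:   IN={d:+, e:+; rest ⊤}   OUT={d:+, e:+; rest ⊤}
  B4:   IN={d:+, e:+; rest ⊤}   OUT={b:+, c:+, d:+, e:+; rest ⊤}
  B5:   IN={b:+, c:+, d:+, e:+; rest ⊤}   OUT={b:+, d:+, e:+; rest ⊤}
  B6:   IN={b:+, d:+, e:+; rest ⊤}   OUT={b:+, d:+, e:+; rest ⊤}
  B7:   IN={b:+, d:+, e:+; rest ⊤}   OUT={d:+, e:+; rest ⊤}
  B8:   IN={d:+, e:+; rest ⊤}   OUT={d:+, e:+; rest ⊤}

Merge at B6: IN[B6] = OUT[B5] = {a: ⊤, b: +, c: ⊤, d: +, e: +, f: ⊤}
Applying B6's transfer function to that IN value gives OUT[B6] (row B6 above).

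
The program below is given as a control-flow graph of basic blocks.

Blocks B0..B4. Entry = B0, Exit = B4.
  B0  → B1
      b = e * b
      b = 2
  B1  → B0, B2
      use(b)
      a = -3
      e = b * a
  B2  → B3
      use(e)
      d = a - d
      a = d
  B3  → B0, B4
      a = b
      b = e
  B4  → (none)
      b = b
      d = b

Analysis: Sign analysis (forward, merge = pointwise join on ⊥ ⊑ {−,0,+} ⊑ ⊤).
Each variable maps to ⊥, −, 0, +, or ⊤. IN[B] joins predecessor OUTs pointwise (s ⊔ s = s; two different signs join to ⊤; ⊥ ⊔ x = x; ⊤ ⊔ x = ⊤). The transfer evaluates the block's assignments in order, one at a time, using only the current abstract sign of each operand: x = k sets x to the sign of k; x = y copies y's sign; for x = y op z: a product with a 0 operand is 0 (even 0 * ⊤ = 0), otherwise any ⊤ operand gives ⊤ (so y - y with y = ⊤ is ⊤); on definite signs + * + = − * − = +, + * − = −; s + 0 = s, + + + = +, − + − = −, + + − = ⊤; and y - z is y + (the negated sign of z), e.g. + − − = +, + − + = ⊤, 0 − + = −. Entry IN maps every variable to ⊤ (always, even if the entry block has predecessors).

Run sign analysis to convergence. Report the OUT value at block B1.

Answer: {a: -, b: +, c: ⊤, d: ⊤, e: -, f: ⊤}

Working:
Fixpoint table:
  B0:  IN=(all ⊤)  OUT={b:+; rest ⊤}
  B1:  IN={b:+; rest ⊤}  OUT={a:-, b:+, e:-; rest ⊤}
  B2:  IN={a:-, b:+, e:-; rest ⊤}  OUT={b:+, e:-; rest ⊤}
  B3:  IN={b:+, e:-; rest ⊤}  OUT={a:+, b:-, e:-; rest ⊤}
  B4:  IN={a:+, b:-, e:-; rest ⊤}  OUT={a:+, b:-, d:-, e:-; rest ⊤}

Merge at B1: IN[B1] = OUT[B0] = {a: ⊤, b: +, c: ⊤, d: ⊤, e: ⊤, f: ⊤}
Applying B1's transfer function to that IN value gives OUT[B1] (row B1 above).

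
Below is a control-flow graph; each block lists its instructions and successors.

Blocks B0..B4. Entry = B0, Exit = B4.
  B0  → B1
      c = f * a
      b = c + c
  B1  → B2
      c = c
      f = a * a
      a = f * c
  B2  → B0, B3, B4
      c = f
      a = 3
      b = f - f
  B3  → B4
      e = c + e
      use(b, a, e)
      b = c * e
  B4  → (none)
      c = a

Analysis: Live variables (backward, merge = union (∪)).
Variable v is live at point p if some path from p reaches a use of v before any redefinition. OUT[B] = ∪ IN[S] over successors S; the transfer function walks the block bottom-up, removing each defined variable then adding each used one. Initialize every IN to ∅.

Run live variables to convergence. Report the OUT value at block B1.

Answer: {e, f}

Derivation:
Fixpoint table:
  B0: | IN={a, e, f} | OUT={a, c, e}
  B1: | IN={a, c, e} | OUT={e, f}
  B2: | IN={e, f} | OUT={a, b, c, e, f}
  B3: | IN={a, b, c, e} | OUT={a}
  B4: | IN={a} | OUT={}

Merge at B1: OUT[B1] = IN[B2] = {e, f}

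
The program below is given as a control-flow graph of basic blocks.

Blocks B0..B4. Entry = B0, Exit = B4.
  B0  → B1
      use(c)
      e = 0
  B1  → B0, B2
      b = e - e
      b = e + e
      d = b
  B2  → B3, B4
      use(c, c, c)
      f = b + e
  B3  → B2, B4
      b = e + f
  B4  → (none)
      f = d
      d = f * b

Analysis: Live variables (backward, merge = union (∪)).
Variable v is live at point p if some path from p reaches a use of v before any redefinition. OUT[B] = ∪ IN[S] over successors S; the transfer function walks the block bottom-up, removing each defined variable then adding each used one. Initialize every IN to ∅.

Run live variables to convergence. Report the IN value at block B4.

Per-block solution:
  B0: | IN={c} | OUT={c, e}
  B1: | IN={c, e} | OUT={b, c, d, e}
  B2: | IN={b, c, d, e} | OUT={b, c, d, e, f}
  B3: | IN={c, d, e, f} | OUT={b, c, d, e}
  B4: | IN={b, d} | OUT={}

B4 is the boundary node: OUT[B4] = {}
Applying B4's transfer function to that OUT value gives IN[B4] (row B4 above).

Answer: {b, d}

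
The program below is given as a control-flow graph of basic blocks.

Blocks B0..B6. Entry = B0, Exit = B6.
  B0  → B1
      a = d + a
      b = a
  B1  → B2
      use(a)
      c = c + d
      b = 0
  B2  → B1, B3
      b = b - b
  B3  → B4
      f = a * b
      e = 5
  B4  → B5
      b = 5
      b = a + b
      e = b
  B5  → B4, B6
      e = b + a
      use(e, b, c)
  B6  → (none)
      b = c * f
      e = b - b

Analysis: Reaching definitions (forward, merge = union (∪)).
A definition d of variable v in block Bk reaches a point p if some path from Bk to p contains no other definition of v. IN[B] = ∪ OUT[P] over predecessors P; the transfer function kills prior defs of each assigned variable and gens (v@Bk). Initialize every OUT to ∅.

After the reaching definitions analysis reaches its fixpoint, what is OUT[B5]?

Fixpoint table:
  B0: | IN={} | OUT={a@B0, b@B0}
  B1: | IN={a@B0, b@B0, b@B2, c@B1} | OUT={a@B0, b@B1, c@B1}
  B2: | IN={a@B0, b@B1, c@B1} | OUT={a@B0, b@B2, c@B1}
  B3: | IN={a@B0, b@B2, c@B1} | OUT={a@B0, b@B2, c@B1, e@B3, f@B3}
  B4: | IN={a@B0, b@B2, b@B4, c@B1, e@B3, e@B5, f@B3} | OUT={a@B0, b@B4, c@B1, e@B4, f@B3}
  B5: | IN={a@B0, b@B4, c@B1, e@B4, f@B3} | OUT={a@B0, b@B4, c@B1, e@B5, f@B3}
  B6: | IN={a@B0, b@B4, c@B1, e@B5, f@B3} | OUT={a@B0, b@B6, c@B1, e@B6, f@B3}

Merge at B5: IN[B5] = OUT[B4] = {a@B0, b@B4, c@B1, e@B4, f@B3}
Applying B5's transfer function to that IN value gives OUT[B5] (row B5 above).

Answer: {a@B0, b@B4, c@B1, e@B5, f@B3}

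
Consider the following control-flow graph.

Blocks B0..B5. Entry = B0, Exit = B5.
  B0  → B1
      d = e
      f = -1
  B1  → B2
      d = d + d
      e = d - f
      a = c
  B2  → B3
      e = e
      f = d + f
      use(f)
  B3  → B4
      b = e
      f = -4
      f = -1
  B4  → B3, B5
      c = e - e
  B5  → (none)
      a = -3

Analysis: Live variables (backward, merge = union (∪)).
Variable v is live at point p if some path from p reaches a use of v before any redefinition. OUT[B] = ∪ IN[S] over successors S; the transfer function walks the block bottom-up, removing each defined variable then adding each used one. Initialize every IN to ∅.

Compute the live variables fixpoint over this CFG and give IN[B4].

Answer: {e}

Derivation:
Fixpoint table:
  B0: | IN={c, e} | OUT={c, d, f}
  B1: | IN={c, d, f} | OUT={d, e, f}
  B2: | IN={d, e, f} | OUT={e}
  B3: | IN={e} | OUT={e}
  B4: | IN={e} | OUT={e}
  B5: | IN={} | OUT={}

Merge at B4: OUT[B4] = IN[B3] ⊔ IN[B5] = {e}
Applying B4's transfer function to that OUT value gives IN[B4] (row B4 above).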